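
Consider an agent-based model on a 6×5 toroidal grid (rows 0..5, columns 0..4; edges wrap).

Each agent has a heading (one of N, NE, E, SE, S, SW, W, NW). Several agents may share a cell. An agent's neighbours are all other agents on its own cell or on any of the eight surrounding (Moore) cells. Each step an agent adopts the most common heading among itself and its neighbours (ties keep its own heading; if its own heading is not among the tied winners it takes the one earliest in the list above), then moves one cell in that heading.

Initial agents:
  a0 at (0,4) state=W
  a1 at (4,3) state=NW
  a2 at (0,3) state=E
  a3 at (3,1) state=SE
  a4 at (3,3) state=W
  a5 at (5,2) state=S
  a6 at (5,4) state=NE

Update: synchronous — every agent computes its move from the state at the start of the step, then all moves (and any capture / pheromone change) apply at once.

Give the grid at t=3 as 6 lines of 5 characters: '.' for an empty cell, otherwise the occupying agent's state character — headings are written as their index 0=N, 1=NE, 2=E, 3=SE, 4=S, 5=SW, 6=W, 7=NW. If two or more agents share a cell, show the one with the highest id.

.2..3
7....
..1..
6....
.....
.....

t=1: a0@(0,3):W a1@(3,2):NW a2@(0,4):E a3@(4,2):SE a4@(3,2):W a5@(0,2):S a6@(4,0):NE
t=2: a0@(0,2):W a1@(2,1):NW a2@(0,0):E a3@(5,3):SE a4@(3,1):W a5@(1,2):S a6@(3,1):NE
t=3: a0@(0,1):W a1@(1,0):NW a2@(0,1):E a3@(0,4):SE a4@(3,0):W a5@(2,2):S a6@(2,2):NE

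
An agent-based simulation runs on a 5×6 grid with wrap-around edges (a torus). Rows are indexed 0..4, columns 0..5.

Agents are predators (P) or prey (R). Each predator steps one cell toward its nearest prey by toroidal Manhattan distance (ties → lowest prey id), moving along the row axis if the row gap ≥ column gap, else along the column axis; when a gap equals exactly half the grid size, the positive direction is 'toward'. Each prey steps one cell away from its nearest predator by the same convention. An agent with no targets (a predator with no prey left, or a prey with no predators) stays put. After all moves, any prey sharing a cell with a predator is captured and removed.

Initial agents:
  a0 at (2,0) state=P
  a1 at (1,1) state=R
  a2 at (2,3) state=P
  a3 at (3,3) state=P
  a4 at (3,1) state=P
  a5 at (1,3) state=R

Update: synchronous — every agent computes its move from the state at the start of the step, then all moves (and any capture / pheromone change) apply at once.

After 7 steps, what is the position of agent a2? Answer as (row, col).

(0, 3)

t=1: a0@(1,0):P a1@(0,1):R a2@(1,3):P a3@(2,3):P a4@(2,1):P a5@(0,3):R
t=2: a0@(0,0):P a1@(4,1):R a2@(0,3):P a3@(1,3):P a4@(1,1):P a5@(4,3):R
t=3: a0@(4,0):P a1@(3,1):R a2@(4,3):P a3@(0,3):P a4@(0,1):P a5@(3,3):R
t=4: a0@(3,0):P a1@(2,1):R a2@(3,3):P a3@(4,3):P a4@(4,1):P a5@(2,3):R
t=5: a0@(2,0):P a1@(1,1):R a2@(2,3):P a3@(3,3):P a4@(3,1):P a5@(1,3):R
t=6: a0@(1,0):P a1@(0,1):R a2@(1,3):P a3@(2,3):P a4@(2,1):P a5@(0,3):R
t=7: a0@(0,0):P a1@(4,1):R a2@(0,3):P a3@(1,3):P a4@(1,1):P a5@(4,3):R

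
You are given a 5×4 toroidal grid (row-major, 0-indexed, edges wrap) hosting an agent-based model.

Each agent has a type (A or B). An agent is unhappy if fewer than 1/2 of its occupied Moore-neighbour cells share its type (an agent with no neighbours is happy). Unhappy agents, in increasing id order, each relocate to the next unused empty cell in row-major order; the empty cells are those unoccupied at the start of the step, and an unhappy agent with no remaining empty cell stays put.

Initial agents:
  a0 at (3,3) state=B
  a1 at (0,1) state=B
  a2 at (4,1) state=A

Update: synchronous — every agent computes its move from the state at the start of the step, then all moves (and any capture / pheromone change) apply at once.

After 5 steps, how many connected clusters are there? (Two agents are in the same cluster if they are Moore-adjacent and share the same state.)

t=1: a0@(3,3):B a1@(0,0):B a2@(0,2):A
t=2: (unchanged — steady state)

3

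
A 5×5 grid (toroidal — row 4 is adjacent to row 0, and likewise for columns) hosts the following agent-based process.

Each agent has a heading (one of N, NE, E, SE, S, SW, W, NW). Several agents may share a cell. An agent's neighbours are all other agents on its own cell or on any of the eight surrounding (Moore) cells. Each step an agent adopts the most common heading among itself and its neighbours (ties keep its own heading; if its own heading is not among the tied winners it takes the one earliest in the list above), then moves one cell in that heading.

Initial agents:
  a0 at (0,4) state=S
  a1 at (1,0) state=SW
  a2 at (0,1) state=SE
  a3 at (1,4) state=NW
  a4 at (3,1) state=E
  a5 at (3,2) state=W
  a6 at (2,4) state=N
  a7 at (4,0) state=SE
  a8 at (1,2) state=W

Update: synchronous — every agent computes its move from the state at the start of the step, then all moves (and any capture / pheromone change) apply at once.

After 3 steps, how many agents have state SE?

t=1: a0@(1,4):S a1@(2,4):SW a2@(1,2):SE a3@(0,3):NW a4@(3,2):E a5@(3,1):W a6@(1,4):N a7@(0,1):SE a8@(1,1):W
t=2: a0@(2,4):S a1@(3,3):SW a2@(2,3):SE a3@(4,2):NW a4@(3,3):E a5@(3,0):W a6@(0,4):N a7@(1,2):SE a8@(2,2):SE
t=3: a0@(3,4):S a1@(4,4):SE a2@(3,4):SE a3@(3,1):NW a4@(4,4):SE a5@(3,4):W a6@(4,4):N a7@(2,3):SE a8@(3,3):SE

5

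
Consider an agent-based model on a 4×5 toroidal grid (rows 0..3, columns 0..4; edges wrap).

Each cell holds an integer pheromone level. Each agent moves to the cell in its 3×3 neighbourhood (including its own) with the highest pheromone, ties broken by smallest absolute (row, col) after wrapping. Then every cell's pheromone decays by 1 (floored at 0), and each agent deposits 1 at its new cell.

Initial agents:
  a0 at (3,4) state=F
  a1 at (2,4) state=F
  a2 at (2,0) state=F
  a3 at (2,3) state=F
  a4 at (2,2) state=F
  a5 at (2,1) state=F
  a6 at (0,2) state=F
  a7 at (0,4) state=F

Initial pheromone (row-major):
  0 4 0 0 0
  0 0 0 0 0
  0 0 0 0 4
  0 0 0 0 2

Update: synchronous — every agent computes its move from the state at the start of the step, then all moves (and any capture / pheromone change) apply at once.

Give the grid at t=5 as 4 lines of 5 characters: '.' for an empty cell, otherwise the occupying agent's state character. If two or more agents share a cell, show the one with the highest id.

t=1: a0@(2,4) a1@(2,4) a2@(2,4) a3@(2,4) a4@(1,1) a5@(1,0) a6@(0,1) a7@(3,4) | pheromone: 0 4 0 0 0 / 1 1 0 0 0 / 0 0 0 0 7 / 0 0 0 0 2
t=2: a0@(2,4) a1@(2,4) a2@(2,4) a3@(2,4) a4@(0,1) a5@(2,4) a6@(0,1) a7@(2,4) | pheromone: 0 5 0 0 0 / 0 0 0 0 0 / 0 0 0 0 12 / 0 0 0 0 1
t=3: a0@(2,4) a1@(2,4) a2@(2,4) a3@(2,4) a4@(0,1) a5@(2,4) a6@(0,1) a7@(2,4) | pheromone: 0 6 0 0 0 / 0 0 0 0 0 / 0 0 0 0 17 / 0 0 0 0 0
t=4: a0@(2,4) a1@(2,4) a2@(2,4) a3@(2,4) a4@(0,1) a5@(2,4) a6@(0,1) a7@(2,4) | pheromone: 0 7 0 0 0 / 0 0 0 0 0 / 0 0 0 0 22 / 0 0 0 0 0
t=5: a0@(2,4) a1@(2,4) a2@(2,4) a3@(2,4) a4@(0,1) a5@(2,4) a6@(0,1) a7@(2,4) | pheromone: 0 8 0 0 0 / 0 0 0 0 0 / 0 0 0 0 27 / 0 0 0 0 0

.F...
.....
....F
.....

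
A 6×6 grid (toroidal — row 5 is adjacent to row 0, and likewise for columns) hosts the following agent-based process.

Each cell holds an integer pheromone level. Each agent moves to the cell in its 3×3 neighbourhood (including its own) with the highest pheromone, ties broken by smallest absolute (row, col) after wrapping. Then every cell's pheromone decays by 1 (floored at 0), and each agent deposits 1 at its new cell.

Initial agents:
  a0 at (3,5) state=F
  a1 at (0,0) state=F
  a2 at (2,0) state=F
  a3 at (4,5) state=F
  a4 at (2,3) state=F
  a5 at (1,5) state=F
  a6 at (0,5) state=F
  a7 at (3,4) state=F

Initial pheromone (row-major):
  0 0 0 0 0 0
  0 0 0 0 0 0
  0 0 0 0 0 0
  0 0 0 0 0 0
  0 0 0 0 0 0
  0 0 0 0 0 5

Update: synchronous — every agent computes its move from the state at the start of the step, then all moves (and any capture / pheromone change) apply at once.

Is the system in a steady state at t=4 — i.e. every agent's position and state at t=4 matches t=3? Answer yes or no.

t=1: a0@(2,0) a1@(5,5) a2@(1,0) a3@(5,5) a4@(1,2) a5@(0,0) a6@(5,5) a7@(2,3) | pheromone: 1 0 0 0 0 0 / 1 0 1 0 0 0 / 1 0 0 1 0 0 / 0 0 0 0 0 0 / 0 0 0 0 0 0 / 0 0 0 0 0 7
t=2: a0@(1,0) a1@(5,5) a2@(0,0) a3@(5,5) a4@(1,2) a5@(5,5) a6@(5,5) a7@(1,2) | pheromone: 1 0 0 0 0 0 / 1 0 2 0 0 0 / 0 0 0 0 0 0 / 0 0 0 0 0 0 / 0 0 0 0 0 0 / 0 0 0 0 0 10
t=3: a0@(0,0) a1@(5,5) a2@(5,5) a3@(5,5) a4@(1,2) a5@(5,5) a6@(5,5) a7@(1,2) | pheromone: 1 0 0 0 0 0 / 0 0 3 0 0 0 / 0 0 0 0 0 0 / 0 0 0 0 0 0 / 0 0 0 0 0 0 / 0 0 0 0 0 14
t=4: a0@(5,5) a1@(5,5) a2@(5,5) a3@(5,5) a4@(1,2) a5@(5,5) a6@(5,5) a7@(1,2) | pheromone: 0 0 0 0 0 0 / 0 0 4 0 0 0 / 0 0 0 0 0 0 / 0 0 0 0 0 0 / 0 0 0 0 0 0 / 0 0 0 0 0 19

no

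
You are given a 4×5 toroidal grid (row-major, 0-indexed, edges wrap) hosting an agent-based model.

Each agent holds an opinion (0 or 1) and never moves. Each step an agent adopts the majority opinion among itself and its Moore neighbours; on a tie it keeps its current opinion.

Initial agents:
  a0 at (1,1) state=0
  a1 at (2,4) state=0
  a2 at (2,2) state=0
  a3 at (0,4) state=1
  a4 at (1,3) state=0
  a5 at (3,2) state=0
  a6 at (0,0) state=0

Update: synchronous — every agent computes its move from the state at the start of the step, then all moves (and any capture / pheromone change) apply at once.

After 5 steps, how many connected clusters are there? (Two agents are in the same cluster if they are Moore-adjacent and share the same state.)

1

t=1: a0@(1,1):0 a1@(2,4):0 a2@(2,2):0 a3@(0,4):0 a4@(1,3):0 a5@(3,2):0 a6@(0,0):0
t=2: (unchanged — steady state)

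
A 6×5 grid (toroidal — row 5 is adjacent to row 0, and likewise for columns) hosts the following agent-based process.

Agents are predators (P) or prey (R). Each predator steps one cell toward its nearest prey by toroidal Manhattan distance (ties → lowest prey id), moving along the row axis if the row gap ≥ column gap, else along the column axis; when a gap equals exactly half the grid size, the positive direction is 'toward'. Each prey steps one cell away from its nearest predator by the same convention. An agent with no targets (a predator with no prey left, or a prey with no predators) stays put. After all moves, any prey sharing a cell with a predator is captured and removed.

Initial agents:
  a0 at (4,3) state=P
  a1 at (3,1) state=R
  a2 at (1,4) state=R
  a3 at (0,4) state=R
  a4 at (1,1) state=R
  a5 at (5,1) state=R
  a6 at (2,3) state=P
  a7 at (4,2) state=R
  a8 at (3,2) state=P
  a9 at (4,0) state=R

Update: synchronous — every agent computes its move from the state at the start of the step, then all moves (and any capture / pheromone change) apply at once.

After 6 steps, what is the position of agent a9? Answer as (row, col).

t=1: a0@(4,2):P a1@(3,0):R a2@(0,4):R a3@(1,4):R a4@(1,0):R a5@(5,0):R a6@(1,3):P a7@(4,1):R a8@(3,1):P a9@(4,1):R
t=2: a0@(4,1):P a1@(3,4):R a2@(5,4):R a3@(1,0):R a4@(1,1):R a5@(5,4):R a6@(1,4):P a7@(4,0):R a8@(3,0):P a9@(4,0):R
t=3: a0@(4,0):P a1@(3,3):R a2@(4,4):R a3@(1,1):R a4@(1,2):R a5@(4,4):R a6@(1,0):P a7@(4,4):R a8@(3,4):P a9@(4,4):R
t=4: a0@(4,4):P a1@(3,2):R a2@(4,3):R a3@(1,2):R a4@(1,3):R a5@(4,3):R a6@(1,1):P a7@(4,3):R a8@(3,3):P a9@(4,3):R
t=5: a0@(4,3):P a1@(3,1):R a2@(4,2):R a3@(1,3):R a4@(1,4):R a5@(4,2):R a6@(1,2):P a7@(4,2):R a8@(3,2):P a9@(4,2):R
t=6: a0@(4,2):P a1@(3,0):R a2@(4,1):R a3@(1,4):R a4@(1,0):R a5@(4,1):R a6@(1,3):P a7@(4,1):R a8@(3,1):P a9@(4,1):R

(4, 1)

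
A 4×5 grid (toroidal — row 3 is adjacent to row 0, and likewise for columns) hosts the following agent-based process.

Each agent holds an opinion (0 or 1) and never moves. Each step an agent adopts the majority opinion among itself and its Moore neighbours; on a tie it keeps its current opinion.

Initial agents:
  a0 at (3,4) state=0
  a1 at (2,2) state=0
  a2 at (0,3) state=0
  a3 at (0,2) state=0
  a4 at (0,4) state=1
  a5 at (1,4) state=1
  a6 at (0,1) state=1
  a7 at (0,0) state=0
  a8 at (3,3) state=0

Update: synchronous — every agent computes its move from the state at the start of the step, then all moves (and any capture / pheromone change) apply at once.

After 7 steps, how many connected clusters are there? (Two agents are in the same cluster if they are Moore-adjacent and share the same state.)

1

t=1: a0@(3,4):0 a1@(2,2):0 a2@(0,3):0 a3@(0,2):0 a4@(0,4):0 a5@(1,4):1 a6@(0,1):0 a7@(0,0):1 a8@(3,3):0
t=2: a0@(3,4):0 a1@(2,2):0 a2@(0,3):0 a3@(0,2):0 a4@(0,4):0 a5@(1,4):1 a6@(0,1):0 a7@(0,0):0 a8@(3,3):0
t=3: a0@(3,4):0 a1@(2,2):0 a2@(0,3):0 a3@(0,2):0 a4@(0,4):0 a5@(1,4):0 a6@(0,1):0 a7@(0,0):0 a8@(3,3):0
t=4: (unchanged — steady state)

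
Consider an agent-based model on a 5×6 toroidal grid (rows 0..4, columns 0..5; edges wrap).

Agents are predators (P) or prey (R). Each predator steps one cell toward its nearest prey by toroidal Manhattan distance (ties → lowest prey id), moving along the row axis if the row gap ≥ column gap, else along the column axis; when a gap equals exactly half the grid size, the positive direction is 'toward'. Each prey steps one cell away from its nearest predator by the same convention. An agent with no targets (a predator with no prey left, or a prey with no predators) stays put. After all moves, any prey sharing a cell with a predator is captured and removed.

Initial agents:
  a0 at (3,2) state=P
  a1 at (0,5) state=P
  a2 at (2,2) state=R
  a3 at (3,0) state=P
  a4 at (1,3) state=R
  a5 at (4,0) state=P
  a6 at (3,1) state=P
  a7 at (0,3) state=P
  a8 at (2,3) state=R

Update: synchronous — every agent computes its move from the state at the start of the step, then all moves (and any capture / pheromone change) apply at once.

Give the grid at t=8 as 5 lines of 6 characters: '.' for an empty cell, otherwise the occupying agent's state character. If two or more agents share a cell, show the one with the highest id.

t=1: a0@(2,2):P a1@(0,4):P a2@(1,2):R a3@(3,1):P a4@(2,3):R a5@(3,0):P a6@(2,1):P a7@(1,3):P
t=2: a0@(1,2):P a1@(0,3):P a2@(0,2):R a3@(2,1):P a4@(2,4):R a5@(2,0):P a6@(1,1):P a7@(1,2):P
t=3: a0@(0,2):P a1@(0,2):P a2@(4,2):R a3@(1,1):P a4@(2,3):R a5@(2,5):P a6@(0,1):P a7@(0,2):P
t=4: a0@(4,2):P a1@(4,2):P a2@(3,2):R a3@(0,1):P a4@(2,2):R a5@(2,4):P a6@(4,1):P a7@(4,2):P
t=5: a0@(3,2):P a1@(3,2):P a2@(2,2):R a3@(4,1):P a4@(1,2):R a5@(2,3):P a6@(3,1):P a7@(3,2):P
t=6: a0@(2,2):P a1@(2,2):P a2@(1,2):R a3@(3,1):P a4@(0,2):R a5@(2,2):P a6@(2,1):P a7@(2,2):P
t=7: a0@(1,2):P a1@(1,2):P a2@(0,2):R a3@(2,1):P a4@(4,2):R a5@(1,2):P a6@(1,1):P a7@(1,2):P
t=8: a0@(0,2):P a1@(0,2):P a2@(4,2):R a3@(1,1):P a4@(3,2):R a5@(0,2):P a6@(0,1):P a7@(0,2):P

.PP...
.P....
......
..R...
..R...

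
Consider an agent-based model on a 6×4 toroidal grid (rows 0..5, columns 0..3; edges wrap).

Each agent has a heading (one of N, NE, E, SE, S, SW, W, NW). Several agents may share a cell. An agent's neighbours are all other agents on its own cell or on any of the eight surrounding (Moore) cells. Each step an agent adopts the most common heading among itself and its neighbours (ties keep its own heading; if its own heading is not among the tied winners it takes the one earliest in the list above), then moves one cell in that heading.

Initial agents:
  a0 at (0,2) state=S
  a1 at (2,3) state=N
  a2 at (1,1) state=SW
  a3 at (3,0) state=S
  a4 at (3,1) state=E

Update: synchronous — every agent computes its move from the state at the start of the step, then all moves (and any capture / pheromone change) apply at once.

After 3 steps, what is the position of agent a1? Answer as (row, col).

(5, 3)

t=1: a0@(1,2):S a1@(1,3):N a2@(2,0):SW a3@(4,0):S a4@(3,2):E
t=2: a0@(2,2):S a1@(0,3):N a2@(3,3):SW a3@(5,0):S a4@(3,3):E
t=3: a0@(3,2):S a1@(5,3):N a2@(4,2):SW a3@(0,0):S a4@(3,0):E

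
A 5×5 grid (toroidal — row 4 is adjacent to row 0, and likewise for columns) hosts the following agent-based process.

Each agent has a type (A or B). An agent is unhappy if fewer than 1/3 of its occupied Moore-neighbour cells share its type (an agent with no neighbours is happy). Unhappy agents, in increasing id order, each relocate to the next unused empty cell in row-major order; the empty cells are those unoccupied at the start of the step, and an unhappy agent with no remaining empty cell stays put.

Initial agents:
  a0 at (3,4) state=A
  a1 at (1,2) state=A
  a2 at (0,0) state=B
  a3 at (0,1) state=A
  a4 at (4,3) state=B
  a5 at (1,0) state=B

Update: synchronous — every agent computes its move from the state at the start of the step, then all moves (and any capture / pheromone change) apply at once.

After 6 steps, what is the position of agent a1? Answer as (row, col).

(1, 2)

t=1: a0@(0,2):A a1@(1,2):A a2@(0,0):B a3@(0,1):A a4@(0,3):B a5@(1,0):B
t=2: a0@(0,2):A a1@(1,2):A a2@(0,0):B a3@(0,1):A a4@(0,4):B a5@(1,0):B
t=3: (unchanged — steady state)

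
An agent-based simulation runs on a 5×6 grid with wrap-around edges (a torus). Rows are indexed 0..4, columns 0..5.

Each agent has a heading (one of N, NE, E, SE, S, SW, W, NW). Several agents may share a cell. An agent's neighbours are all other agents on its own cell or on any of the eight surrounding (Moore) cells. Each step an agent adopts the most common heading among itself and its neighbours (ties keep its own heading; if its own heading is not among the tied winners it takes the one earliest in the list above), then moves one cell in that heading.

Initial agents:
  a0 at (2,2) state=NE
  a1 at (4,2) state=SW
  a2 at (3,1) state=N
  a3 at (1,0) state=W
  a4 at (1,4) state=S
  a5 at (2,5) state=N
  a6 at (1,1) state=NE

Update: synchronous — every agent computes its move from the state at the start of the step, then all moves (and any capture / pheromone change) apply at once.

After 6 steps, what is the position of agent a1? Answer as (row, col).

t=1: a0@(1,3):NE a1@(0,1):SW a2@(2,1):N a3@(1,5):W a4@(2,4):S a5@(1,5):N a6@(0,2):NE
t=2: a0@(0,4):NE a1@(1,0):SW a2@(1,1):N a3@(1,4):W a4@(3,4):S a5@(0,5):N a6@(4,3):NE
t=3: a0@(4,5):NE a1@(0,0):N a2@(0,1):N a3@(1,3):W a4@(4,4):S a5@(4,5):N a6@(3,4):NE
t=4: a0@(3,0):NE a1@(4,0):N a2@(4,1):N a3@(1,2):W a4@(3,5):NE a5@(3,5):N a6@(2,5):NE
t=5: a0@(2,1):NE a1@(3,0):N a2@(3,1):N a3@(1,1):W a4@(2,0):NE a5@(2,0):NE a6@(1,0):NE
t=6: a0@(1,2):NE a1@(2,1):NE a2@(2,2):NE a3@(0,2):NE a4@(1,1):NE a5@(1,1):NE a6@(0,1):NE

(2, 1)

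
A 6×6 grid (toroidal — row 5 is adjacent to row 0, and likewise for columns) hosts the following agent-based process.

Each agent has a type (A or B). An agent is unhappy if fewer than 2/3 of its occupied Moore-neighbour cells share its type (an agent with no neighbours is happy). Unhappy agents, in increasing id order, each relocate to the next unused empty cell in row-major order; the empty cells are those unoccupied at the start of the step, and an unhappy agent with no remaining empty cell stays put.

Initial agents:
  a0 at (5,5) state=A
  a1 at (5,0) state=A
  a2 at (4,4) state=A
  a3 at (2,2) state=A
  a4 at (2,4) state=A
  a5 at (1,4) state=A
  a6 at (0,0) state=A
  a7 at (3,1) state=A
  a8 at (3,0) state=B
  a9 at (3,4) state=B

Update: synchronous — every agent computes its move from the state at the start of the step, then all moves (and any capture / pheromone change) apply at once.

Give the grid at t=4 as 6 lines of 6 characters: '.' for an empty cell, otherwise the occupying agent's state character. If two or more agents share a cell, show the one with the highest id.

AABBAA
AA..A.
......
......
......
A.....

t=1: a0@(5,5):A a1@(5,0):A a2@(0,1):A a3@(2,2):A a4@(0,2):A a5@(1,4):A a6@(0,0):A a7@(0,3):A a8@(0,4):B a9@(0,5):B
t=2: a0@(1,0):A a1@(5,0):A a2@(0,1):A a3@(2,2):A a4@(0,2):A a5@(1,1):A a6@(0,0):A a7@(0,3):A a8@(1,2):B a9@(1,3):B
t=3: a0@(1,0):A a1@(5,0):A a2@(0,1):A a3@(0,4):A a4@(0,5):A a5@(1,1):A a6@(0,0):A a7@(1,4):A a8@(1,5):B a9@(2,0):B
t=4: a0@(1,0):A a1@(5,0):A a2@(0,1):A a3@(0,4):A a4@(0,5):A a5@(1,1):A a6@(0,0):A a7@(1,4):A a8@(0,2):B a9@(0,3):B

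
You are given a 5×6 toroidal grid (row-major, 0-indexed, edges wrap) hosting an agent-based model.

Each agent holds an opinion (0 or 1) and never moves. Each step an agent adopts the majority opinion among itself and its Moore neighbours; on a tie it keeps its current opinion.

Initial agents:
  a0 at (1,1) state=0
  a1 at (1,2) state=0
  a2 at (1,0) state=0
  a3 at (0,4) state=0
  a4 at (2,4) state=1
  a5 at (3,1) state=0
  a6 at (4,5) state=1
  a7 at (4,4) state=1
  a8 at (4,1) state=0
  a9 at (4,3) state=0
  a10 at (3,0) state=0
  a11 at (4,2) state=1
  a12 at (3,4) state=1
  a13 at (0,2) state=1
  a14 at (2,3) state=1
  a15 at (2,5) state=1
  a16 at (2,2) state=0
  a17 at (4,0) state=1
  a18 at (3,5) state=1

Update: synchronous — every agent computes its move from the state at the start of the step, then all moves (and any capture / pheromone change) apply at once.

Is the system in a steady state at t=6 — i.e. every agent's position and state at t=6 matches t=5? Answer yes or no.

yes

t=1: a0@(1,1):0 a1@(1,2):0 a2@(1,0):0 a3@(0,4):0 a4@(2,4):1 a5@(3,1):0 a6@(4,5):1 a7@(4,4):1 a8@(4,1):0 a9@(4,3):1 a10@(3,0):1 a11@(4,2):0 a12@(3,4):1 a13@(0,2):0 a14@(2,3):1 a15@(2,5):1 a16@(2,2):0 a17@(4,0):1 a18@(3,5):1
t=2: a0@(1,1):0 a1@(1,2):0 a2@(1,0):0 a3@(0,4):1 a4@(2,4):1 a5@(3,1):0 a6@(4,5):1 a7@(4,4):1 a8@(4,1):0 a9@(4,3):1 a10@(3,0):1 a11@(4,2):0 a12@(3,4):1 a13@(0,2):0 a14@(2,3):1 a15@(2,5):1 a16@(2,2):0 a17@(4,0):1 a18@(3,5):1
t=3: (unchanged — steady state)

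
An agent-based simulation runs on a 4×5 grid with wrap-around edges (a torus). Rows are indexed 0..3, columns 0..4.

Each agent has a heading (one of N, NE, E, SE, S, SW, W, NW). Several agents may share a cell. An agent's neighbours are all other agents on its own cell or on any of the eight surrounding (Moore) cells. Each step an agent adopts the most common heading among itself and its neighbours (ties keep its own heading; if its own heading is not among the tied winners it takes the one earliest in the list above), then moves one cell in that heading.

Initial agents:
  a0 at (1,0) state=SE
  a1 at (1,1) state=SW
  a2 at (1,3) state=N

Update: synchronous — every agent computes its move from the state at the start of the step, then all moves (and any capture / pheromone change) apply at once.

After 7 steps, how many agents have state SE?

1

t=1: a0@(2,1):SE a1@(2,0):SW a2@(0,3):N
t=2: a0@(3,2):SE a1@(3,4):SW a2@(3,3):N
t=3: a0@(0,3):SE a1@(0,3):SW a2@(2,3):N
t=4: a0@(1,4):SE a1@(1,2):SW a2@(1,3):N
t=5: a0@(2,0):SE a1@(2,1):SW a2@(0,3):N
t=6: a0@(3,1):SE a1@(3,0):SW a2@(3,3):N
t=7: a0@(0,2):SE a1@(0,4):SW a2@(2,3):N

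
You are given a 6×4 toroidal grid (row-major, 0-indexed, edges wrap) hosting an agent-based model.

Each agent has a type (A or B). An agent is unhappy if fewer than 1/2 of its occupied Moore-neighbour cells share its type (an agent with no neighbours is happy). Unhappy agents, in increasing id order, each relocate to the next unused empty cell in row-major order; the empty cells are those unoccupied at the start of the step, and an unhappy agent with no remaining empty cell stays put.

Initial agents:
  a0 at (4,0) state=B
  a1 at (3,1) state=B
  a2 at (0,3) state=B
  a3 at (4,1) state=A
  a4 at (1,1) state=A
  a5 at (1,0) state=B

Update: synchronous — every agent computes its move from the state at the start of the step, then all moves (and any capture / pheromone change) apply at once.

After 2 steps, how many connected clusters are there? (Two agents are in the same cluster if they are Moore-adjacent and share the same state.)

t=1: a0@(4,0):B a1@(3,1):B a2@(0,3):B a3@(0,0):A a4@(0,1):A a5@(1,0):B
t=2: a0@(4,0):B a1@(3,1):B a2@(0,3):B a3@(0,2):A a4@(0,1):A a5@(1,1):B

4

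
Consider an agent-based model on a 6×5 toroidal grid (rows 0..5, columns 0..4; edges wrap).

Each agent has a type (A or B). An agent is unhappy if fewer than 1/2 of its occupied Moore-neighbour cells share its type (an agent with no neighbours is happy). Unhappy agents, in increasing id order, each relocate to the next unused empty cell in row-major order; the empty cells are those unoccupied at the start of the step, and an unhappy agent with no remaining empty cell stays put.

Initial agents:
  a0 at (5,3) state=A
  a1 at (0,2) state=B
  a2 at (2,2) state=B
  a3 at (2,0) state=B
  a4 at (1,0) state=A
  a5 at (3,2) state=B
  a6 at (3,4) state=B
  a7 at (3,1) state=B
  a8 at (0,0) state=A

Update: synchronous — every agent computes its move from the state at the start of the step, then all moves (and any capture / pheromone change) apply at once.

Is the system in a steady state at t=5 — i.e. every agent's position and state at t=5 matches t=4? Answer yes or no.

t=1: a0@(0,1):A a1@(0,3):B a2@(2,2):B a3@(2,0):B a4@(1,0):A a5@(3,2):B a6@(3,4):B a7@(3,1):B a8@(0,0):A
t=2: (unchanged — steady state)

yes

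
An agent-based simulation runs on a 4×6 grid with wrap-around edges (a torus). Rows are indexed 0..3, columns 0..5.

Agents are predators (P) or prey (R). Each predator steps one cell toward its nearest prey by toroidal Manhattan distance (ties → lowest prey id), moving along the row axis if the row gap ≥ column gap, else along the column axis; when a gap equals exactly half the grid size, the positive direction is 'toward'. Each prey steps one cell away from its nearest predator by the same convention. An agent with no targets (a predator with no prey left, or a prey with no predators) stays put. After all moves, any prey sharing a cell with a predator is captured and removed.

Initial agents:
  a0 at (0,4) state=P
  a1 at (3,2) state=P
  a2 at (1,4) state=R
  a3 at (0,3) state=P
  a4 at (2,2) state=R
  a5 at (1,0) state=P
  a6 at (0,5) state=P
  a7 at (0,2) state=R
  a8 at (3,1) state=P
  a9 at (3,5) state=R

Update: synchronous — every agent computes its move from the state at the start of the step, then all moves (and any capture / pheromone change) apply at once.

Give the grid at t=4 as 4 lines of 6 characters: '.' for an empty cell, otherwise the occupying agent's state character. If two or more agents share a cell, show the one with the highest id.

....PP
....RR
..R...
.PP...

t=1: a0@(1,4):P a1@(2,2):P a2@(2,4):R a3@(0,2):P a4@(1,2):R a5@(1,5):P a6@(3,5):P a7@(1,2):R a8@(2,1):P a9@(2,5):R
t=2: a0@(2,4):P a1@(1,2):P a2@(3,4):R a3@(1,2):P a4@(0,2):R a5@(2,5):P a6@(2,5):P a7@(0,2):R a8@(1,1):P a9@(3,5):R
t=3: a0@(3,4):P a1@(0,2):P a2@(0,4):R a3@(0,2):P a4@(3,2):R a5@(3,5):P a6@(3,5):P a7@(3,2):R a8@(0,1):P a9@(0,5):R
t=4: a0@(0,4):P a1@(3,2):P a2@(1,4):R a3@(3,2):P a4@(2,2):R a5@(0,5):P a6@(0,5):P a7@(2,2):R a8@(3,1):P a9@(1,5):R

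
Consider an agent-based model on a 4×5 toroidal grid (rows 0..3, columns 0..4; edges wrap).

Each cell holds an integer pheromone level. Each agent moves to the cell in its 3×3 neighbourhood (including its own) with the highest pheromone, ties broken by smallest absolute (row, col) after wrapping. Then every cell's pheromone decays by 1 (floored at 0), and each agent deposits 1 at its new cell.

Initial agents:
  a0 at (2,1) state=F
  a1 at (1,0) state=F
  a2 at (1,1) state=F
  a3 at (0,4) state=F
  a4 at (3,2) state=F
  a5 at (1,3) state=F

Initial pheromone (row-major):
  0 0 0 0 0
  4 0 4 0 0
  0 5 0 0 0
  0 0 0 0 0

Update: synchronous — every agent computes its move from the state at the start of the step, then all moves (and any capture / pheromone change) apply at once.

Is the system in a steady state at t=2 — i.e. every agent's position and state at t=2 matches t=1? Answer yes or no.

no

t=1: a0@(2,1) a1@(2,1) a2@(2,1) a3@(1,0) a4@(2,1) a5@(1,2) | pheromone: 0 0 0 0 0 / 4 0 4 0 0 / 0 8 0 0 0 / 0 0 0 0 0
t=2: a0@(2,1) a1@(2,1) a2@(2,1) a3@(2,1) a4@(2,1) a5@(2,1) | pheromone: 0 0 0 0 0 / 3 0 3 0 0 / 0 13 0 0 0 / 0 0 0 0 0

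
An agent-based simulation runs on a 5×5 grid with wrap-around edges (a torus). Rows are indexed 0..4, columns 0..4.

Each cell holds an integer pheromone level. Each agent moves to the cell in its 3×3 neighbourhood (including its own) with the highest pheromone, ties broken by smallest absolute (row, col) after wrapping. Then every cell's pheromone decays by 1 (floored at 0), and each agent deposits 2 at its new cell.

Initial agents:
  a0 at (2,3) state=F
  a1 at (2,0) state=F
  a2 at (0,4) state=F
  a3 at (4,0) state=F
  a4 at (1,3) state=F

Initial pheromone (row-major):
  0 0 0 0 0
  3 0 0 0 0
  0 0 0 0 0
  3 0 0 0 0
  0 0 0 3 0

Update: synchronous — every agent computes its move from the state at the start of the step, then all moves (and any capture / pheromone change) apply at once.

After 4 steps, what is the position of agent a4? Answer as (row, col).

(0, 2)

t=1: a0@(1,2) a1@(1,0) a2@(1,0) a3@(3,0) a4@(0,2) | pheromone: 0 0 2 0 0 / 6 0 2 0 0 / 0 0 0 0 0 / 4 0 0 0 0 / 0 0 0 2 0
t=2: a0@(0,2) a1@(1,0) a2@(1,0) a3@(3,0) a4@(0,2) | pheromone: 0 0 5 0 0 / 9 0 1 0 0 / 0 0 0 0 0 / 5 0 0 0 0 / 0 0 0 1 0
t=3: a0@(0,2) a1@(1,0) a2@(1,0) a3@(3,0) a4@(0,2) | pheromone: 0 0 8 0 0 / 12 0 0 0 0 / 0 0 0 0 0 / 6 0 0 0 0 / 0 0 0 0 0
t=4: a0@(0,2) a1@(1,0) a2@(1,0) a3@(3,0) a4@(0,2) | pheromone: 0 0 11 0 0 / 15 0 0 0 0 / 0 0 0 0 0 / 7 0 0 0 0 / 0 0 0 0 0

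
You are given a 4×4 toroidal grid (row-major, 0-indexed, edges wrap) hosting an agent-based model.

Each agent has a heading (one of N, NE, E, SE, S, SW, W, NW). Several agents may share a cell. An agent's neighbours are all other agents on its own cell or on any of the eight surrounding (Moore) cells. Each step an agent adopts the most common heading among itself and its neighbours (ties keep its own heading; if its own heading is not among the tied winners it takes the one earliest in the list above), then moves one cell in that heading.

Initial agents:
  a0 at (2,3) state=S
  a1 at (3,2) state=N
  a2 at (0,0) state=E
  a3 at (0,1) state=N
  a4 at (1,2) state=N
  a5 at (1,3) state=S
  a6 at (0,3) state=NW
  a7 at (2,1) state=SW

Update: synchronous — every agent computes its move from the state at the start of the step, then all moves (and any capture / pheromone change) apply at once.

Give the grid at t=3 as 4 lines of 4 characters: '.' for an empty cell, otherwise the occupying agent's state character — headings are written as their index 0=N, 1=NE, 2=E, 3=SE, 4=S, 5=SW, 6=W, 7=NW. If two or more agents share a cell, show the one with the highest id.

..0.
.0.0
.000
.0..

t=1: a0@(3,3):S a1@(2,2):N a2@(0,1):E a3@(3,1):N a4@(0,2):N a5@(2,3):S a6@(3,3):N a7@(1,1):N
t=2: a0@(2,3):N a1@(1,2):N a2@(3,1):N a3@(2,1):N a4@(3,2):N a5@(3,3):S a6@(2,3):N a7@(0,1):N
t=3: a0@(1,3):N a1@(0,2):N a2@(2,1):N a3@(1,1):N a4@(2,2):N a5@(2,3):N a6@(1,3):N a7@(3,1):N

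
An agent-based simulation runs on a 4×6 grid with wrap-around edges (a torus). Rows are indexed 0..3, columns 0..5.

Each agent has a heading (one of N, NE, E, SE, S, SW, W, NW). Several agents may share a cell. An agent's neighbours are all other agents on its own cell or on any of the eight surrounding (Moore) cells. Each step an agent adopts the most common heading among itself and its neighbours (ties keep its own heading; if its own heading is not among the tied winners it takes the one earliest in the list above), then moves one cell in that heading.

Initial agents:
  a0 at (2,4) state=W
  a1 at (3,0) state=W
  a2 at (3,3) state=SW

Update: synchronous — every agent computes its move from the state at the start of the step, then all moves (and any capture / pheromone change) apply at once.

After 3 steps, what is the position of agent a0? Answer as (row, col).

t=1: a0@(2,3):W a1@(3,5):W a2@(0,2):SW
t=2: a0@(2,2):W a1@(3,4):W a2@(1,1):SW
t=3: a0@(2,1):W a1@(3,3):W a2@(2,0):SW

(2, 1)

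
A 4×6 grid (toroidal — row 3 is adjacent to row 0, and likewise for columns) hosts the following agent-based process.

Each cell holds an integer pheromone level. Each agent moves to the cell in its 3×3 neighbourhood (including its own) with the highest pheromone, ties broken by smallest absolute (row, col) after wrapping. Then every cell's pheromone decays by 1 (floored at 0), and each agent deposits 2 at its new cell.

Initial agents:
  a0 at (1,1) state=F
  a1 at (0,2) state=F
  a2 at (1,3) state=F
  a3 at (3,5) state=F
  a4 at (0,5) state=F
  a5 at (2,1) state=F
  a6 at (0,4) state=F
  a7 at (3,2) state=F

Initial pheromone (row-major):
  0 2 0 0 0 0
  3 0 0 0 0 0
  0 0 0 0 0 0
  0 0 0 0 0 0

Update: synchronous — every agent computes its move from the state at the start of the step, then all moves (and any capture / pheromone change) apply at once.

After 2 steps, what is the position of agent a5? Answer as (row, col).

t=1: a0@(1,0) a1@(0,1) a2@(0,2) a3@(0,0) a4@(1,0) a5@(1,0) a6@(0,3) a7@(0,1) | pheromone: 2 5 2 2 0 0 / 8 0 0 0 0 0 / 0 0 0 0 0 0 / 0 0 0 0 0 0
t=2: a0@(1,0) a1@(1,0) a2@(0,1) a3@(1,0) a4@(1,0) a5@(1,0) a6@(0,2) a7@(1,0) | pheromone: 1 6 3 1 0 0 / 19 0 0 0 0 0 / 0 0 0 0 0 0 / 0 0 0 0 0 0

(1, 0)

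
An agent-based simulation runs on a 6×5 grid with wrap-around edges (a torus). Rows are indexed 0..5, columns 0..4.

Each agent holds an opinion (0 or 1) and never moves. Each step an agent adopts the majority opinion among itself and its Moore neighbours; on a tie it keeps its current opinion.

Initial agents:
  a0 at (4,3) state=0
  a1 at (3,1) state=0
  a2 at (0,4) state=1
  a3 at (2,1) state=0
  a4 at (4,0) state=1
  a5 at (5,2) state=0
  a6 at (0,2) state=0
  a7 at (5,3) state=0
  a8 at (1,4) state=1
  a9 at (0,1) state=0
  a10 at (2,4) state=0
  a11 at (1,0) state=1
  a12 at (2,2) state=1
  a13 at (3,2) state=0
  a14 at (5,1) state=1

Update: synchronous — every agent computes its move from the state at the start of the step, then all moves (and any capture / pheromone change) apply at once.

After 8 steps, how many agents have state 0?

t=1: a0@(4,3):0 a1@(3,1):0 a2@(0,4):1 a3@(2,1):0 a4@(4,0):1 a5@(5,2):0 a6@(0,2):0 a7@(5,3):0 a8@(1,4):1 a9@(0,1):0 a10@(2,4):1 a11@(1,0):1 a12@(2,2):0 a13@(3,2):0 a14@(5,1):0
t=2: a0@(4,3):0 a1@(3,1):0 a2@(0,4):1 a3@(2,1):0 a4@(4,0):0 a5@(5,2):0 a6@(0,2):0 a7@(5,3):0 a8@(1,4):1 a9@(0,1):0 a10@(2,4):1 a11@(1,0):1 a12@(2,2):0 a13@(3,2):0 a14@(5,1):0
t=3: (unchanged — steady state)

11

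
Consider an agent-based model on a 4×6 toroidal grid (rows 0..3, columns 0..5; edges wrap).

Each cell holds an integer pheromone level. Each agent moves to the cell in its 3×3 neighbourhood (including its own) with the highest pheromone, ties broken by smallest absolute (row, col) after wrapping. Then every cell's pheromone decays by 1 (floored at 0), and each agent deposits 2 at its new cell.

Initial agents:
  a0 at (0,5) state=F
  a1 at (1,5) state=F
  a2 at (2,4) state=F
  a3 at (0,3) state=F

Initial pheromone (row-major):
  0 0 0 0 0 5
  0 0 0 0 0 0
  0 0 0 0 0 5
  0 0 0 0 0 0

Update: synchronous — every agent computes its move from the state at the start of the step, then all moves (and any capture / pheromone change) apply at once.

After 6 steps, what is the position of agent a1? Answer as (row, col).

t=1: a0@(0,5) a1@(0,5) a2@(2,5) a3@(0,2) | pheromone: 0 0 2 0 0 8 / 0 0 0 0 0 0 / 0 0 0 0 0 6 / 0 0 0 0 0 0
t=2: a0@(0,5) a1@(0,5) a2@(2,5) a3@(0,2) | pheromone: 0 0 3 0 0 11 / 0 0 0 0 0 0 / 0 0 0 0 0 7 / 0 0 0 0 0 0
t=3: a0@(0,5) a1@(0,5) a2@(2,5) a3@(0,2) | pheromone: 0 0 4 0 0 14 / 0 0 0 0 0 0 / 0 0 0 0 0 8 / 0 0 0 0 0 0
t=4: a0@(0,5) a1@(0,5) a2@(2,5) a3@(0,2) | pheromone: 0 0 5 0 0 17 / 0 0 0 0 0 0 / 0 0 0 0 0 9 / 0 0 0 0 0 0
t=5: a0@(0,5) a1@(0,5) a2@(2,5) a3@(0,2) | pheromone: 0 0 6 0 0 20 / 0 0 0 0 0 0 / 0 0 0 0 0 10 / 0 0 0 0 0 0
t=6: a0@(0,5) a1@(0,5) a2@(2,5) a3@(0,2) | pheromone: 0 0 7 0 0 23 / 0 0 0 0 0 0 / 0 0 0 0 0 11 / 0 0 0 0 0 0

(0, 5)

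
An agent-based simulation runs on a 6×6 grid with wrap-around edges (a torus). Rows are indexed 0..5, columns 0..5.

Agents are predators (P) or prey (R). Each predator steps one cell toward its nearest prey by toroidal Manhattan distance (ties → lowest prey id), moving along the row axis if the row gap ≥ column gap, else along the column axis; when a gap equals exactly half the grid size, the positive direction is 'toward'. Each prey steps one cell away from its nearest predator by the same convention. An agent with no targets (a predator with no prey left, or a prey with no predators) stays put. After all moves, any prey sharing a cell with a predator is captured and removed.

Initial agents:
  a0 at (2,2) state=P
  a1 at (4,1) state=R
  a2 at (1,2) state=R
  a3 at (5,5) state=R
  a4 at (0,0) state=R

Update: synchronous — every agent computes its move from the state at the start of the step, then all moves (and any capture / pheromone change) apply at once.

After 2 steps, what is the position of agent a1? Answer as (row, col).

(4, 1)

t=1: a0@(1,2):P a1@(5,1):R a2@(0,2):R a3@(4,5):R a4@(5,0):R
t=2: a0@(0,2):P a1@(4,1):R a2@(5,2):R a3@(3,5):R a4@(4,0):R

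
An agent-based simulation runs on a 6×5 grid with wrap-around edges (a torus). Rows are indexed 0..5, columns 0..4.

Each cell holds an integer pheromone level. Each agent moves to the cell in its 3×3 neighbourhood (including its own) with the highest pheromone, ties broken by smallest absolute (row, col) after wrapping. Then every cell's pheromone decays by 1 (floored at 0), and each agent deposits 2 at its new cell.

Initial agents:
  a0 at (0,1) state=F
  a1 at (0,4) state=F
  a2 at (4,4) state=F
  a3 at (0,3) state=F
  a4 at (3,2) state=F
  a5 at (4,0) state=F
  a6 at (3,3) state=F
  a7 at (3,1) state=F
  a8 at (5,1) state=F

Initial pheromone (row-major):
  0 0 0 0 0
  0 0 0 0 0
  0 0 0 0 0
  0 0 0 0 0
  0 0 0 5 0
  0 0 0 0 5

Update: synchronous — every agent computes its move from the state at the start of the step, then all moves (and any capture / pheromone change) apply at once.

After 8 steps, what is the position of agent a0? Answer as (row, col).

(4, 3)

t=1: a0@(0,0) a1@(5,4) a2@(4,3) a3@(5,4) a4@(4,3) a5@(5,4) a6@(4,3) a7@(2,0) a8@(0,0) | pheromone: 4 0 0 0 0 / 0 0 0 0 0 / 2 0 0 0 0 / 0 0 0 0 0 / 0 0 0 10 0 / 0 0 0 0 10
t=2: a0@(5,4) a1@(4,3) a2@(4,3) a3@(4,3) a4@(4,3) a5@(4,3) a6@(4,3) a7@(2,0) a8@(5,4) | pheromone: 3 0 0 0 0 / 0 0 0 0 0 / 3 0 0 0 0 / 0 0 0 0 0 / 0 0 0 21 0 / 0 0 0 0 13
t=3: a0@(4,3) a1@(4,3) a2@(4,3) a3@(4,3) a4@(4,3) a5@(4,3) a6@(4,3) a7@(2,0) a8@(4,3) | pheromone: 2 0 0 0 0 / 0 0 0 0 0 / 4 0 0 0 0 / 0 0 0 0 0 / 0 0 0 36 0 / 0 0 0 0 12
t=4: a0@(4,3) a1@(4,3) a2@(4,3) a3@(4,3) a4@(4,3) a5@(4,3) a6@(4,3) a7@(2,0) a8@(4,3) | pheromone: 1 0 0 0 0 / 0 0 0 0 0 / 5 0 0 0 0 / 0 0 0 0 0 / 0 0 0 51 0 / 0 0 0 0 11
t=5: a0@(4,3) a1@(4,3) a2@(4,3) a3@(4,3) a4@(4,3) a5@(4,3) a6@(4,3) a7@(2,0) a8@(4,3) | pheromone: 0 0 0 0 0 / 0 0 0 0 0 / 6 0 0 0 0 / 0 0 0 0 0 / 0 0 0 66 0 / 0 0 0 0 10
t=6: a0@(4,3) a1@(4,3) a2@(4,3) a3@(4,3) a4@(4,3) a5@(4,3) a6@(4,3) a7@(2,0) a8@(4,3) | pheromone: 0 0 0 0 0 / 0 0 0 0 0 / 7 0 0 0 0 / 0 0 0 0 0 / 0 0 0 81 0 / 0 0 0 0 9
t=7: a0@(4,3) a1@(4,3) a2@(4,3) a3@(4,3) a4@(4,3) a5@(4,3) a6@(4,3) a7@(2,0) a8@(4,3) | pheromone: 0 0 0 0 0 / 0 0 0 0 0 / 8 0 0 0 0 / 0 0 0 0 0 / 0 0 0 96 0 / 0 0 0 0 8
t=8: a0@(4,3) a1@(4,3) a2@(4,3) a3@(4,3) a4@(4,3) a5@(4,3) a6@(4,3) a7@(2,0) a8@(4,3) | pheromone: 0 0 0 0 0 / 0 0 0 0 0 / 9 0 0 0 0 / 0 0 0 0 0 / 0 0 0 111 0 / 0 0 0 0 7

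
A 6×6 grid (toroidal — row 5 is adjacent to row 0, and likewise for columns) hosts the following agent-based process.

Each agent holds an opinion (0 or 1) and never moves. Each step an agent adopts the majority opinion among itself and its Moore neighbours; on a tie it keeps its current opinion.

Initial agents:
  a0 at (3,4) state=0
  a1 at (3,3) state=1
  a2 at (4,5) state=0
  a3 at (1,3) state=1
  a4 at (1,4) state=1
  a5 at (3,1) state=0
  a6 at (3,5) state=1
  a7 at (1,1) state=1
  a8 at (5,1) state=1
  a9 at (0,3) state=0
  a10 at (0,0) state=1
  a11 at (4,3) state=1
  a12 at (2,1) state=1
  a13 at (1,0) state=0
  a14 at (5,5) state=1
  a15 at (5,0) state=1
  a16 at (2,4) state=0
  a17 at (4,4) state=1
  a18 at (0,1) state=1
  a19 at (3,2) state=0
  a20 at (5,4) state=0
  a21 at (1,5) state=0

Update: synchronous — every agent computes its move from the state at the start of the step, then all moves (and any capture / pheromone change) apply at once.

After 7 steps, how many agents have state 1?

22

t=1: a0@(3,4):1 a1@(3,3):1 a2@(4,5):1 a3@(1,3):1 a4@(1,4):0 a5@(3,1):0 a6@(3,5):0 a7@(1,1):1 a8@(5,1):1 a9@(0,3):0 a10@(0,0):1 a11@(4,3):1 a12@(2,1):0 a13@(1,0):1 a14@(5,5):1 a15@(5,0):1 a16@(2,4):1 a17@(4,4):1 a18@(0,1):1 a19@(3,2):1 a20@(5,4):0 a21@(1,5):0
t=2: a0@(3,4):1 a1@(3,3):1 a2@(4,5):1 a3@(1,3):1 a4@(1,4):0 a5@(3,1):0 a6@(3,5):1 a7@(1,1):1 a8@(5,1):1 a9@(0,3):0 a10@(0,0):1 a11@(4,3):1 a12@(2,1):1 a13@(1,0):1 a14@(5,5):1 a15@(5,0):1 a16@(2,4):1 a17@(4,4):1 a18@(0,1):1 a19@(3,2):1 a20@(5,4):1 a21@(1,5):1
t=3: a0@(3,4):1 a1@(3,3):1 a2@(4,5):1 a3@(1,3):1 a4@(1,4):1 a5@(3,1):1 a6@(3,5):1 a7@(1,1):1 a8@(5,1):1 a9@(0,3):0 a10@(0,0):1 a11@(4,3):1 a12@(2,1):1 a13@(1,0):1 a14@(5,5):1 a15@(5,0):1 a16@(2,4):1 a17@(4,4):1 a18@(0,1):1 a19@(3,2):1 a20@(5,4):1 a21@(1,5):1
t=4: a0@(3,4):1 a1@(3,3):1 a2@(4,5):1 a3@(1,3):1 a4@(1,4):1 a5@(3,1):1 a6@(3,5):1 a7@(1,1):1 a8@(5,1):1 a9@(0,3):1 a10@(0,0):1 a11@(4,3):1 a12@(2,1):1 a13@(1,0):1 a14@(5,5):1 a15@(5,0):1 a16@(2,4):1 a17@(4,4):1 a18@(0,1):1 a19@(3,2):1 a20@(5,4):1 a21@(1,5):1
t=5: (unchanged — steady state)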